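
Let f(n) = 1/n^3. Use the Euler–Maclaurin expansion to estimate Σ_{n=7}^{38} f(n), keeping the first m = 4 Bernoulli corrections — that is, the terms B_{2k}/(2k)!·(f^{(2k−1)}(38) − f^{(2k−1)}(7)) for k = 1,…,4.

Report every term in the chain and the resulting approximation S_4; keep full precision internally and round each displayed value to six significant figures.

∫_7^38 1/x^3 dx evaluates to 0.00985782.
Boundary: ½(f(7) + f(38)) = ½(0.00291545 + 1.82242e-05) = 0.00146684.
Integral + boundary = 0.0113247.
Order-1 term: 1/12 · (-1.43876e-06 − (-0.00124948)) = 0.000104003.
Partial sum through k=1: 0.0114287.
Order-2 term: −1/720 · (-1.99274e-08 − (-0.000509992)) = -7.08294e-07.
Partial sum through k=2: 0.0114280.
Order-3 term: 1/30240 · (-5.79605e-10 − (-0.000437136)) = 1.44555e-08.
Partial sum through k=3: 0.0114280.
Order-4 term: −1/1209600 · (-2.88999e-11 − (-0.000642322)) = -5.31020e-10.

S_4 ≈ 0.0114280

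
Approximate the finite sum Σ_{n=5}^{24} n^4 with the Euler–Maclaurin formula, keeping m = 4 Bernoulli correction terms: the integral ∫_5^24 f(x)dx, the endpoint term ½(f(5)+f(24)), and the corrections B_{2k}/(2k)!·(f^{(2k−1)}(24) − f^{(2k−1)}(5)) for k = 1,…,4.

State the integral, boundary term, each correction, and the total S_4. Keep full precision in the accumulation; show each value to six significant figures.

The integral term ∫_5^24 x^4 dx = 1.59190e+06.
½[f(5) + f(24)] = ½[625.000 + 331776] = 166200.
Integral + boundary = 1.75810e+06.
k=1: B_{2}/(2)! × [f^{(1)}(24) − f^{(1)}(5)] = 1/12 × (55296.0 − 500.000) = 4566.33.
After k=1: 1.76267e+06.
k=2: B_{4}/(4)! × [f^{(3)}(24) − f^{(3)}(5)] = −1/720 × (576.000 − 120.000) = -0.633333.
After k=2: 1.76267e+06.
k=3: B_{6}/(6)! × [f^{(5)}(24) − f^{(5)}(5)] = 1/30240 × (0.00000 − 0.00000) = 0.00000.
After k=3: 1.76267e+06.
k=4: B_{8}/(8)! × [f^{(7)}(24) − f^{(7)}(5)] = −1/1209600 × (0.00000 − 0.00000) = 0.00000.

S_4 ≈ 1.76267e+06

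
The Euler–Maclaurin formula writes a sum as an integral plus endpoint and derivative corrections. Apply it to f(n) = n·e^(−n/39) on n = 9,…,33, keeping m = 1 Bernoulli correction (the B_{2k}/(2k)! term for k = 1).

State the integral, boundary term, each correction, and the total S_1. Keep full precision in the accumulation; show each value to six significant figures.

S_1 ≈ 292.024

∫_9^33 x·e^(−x/39) dx evaluates to 281.417.
Boundary: ½(f(9) + f(33)) = ½(7.14530 + 14.1590) = 10.6522.
Integral + boundary = 292.069.
k=1: B_{2}/(2)! × [f^{(1)}(33) − f^{(1)}(9)] = 1/12 × (0.0660095 − 0.610710) = -0.0453917.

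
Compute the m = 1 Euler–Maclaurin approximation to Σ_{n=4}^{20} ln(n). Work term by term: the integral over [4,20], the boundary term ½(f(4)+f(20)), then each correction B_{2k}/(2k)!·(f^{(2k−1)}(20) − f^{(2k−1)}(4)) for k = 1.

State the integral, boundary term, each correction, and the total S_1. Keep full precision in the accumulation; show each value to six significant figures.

Integral: ∫_4^20 ln(x) dx = 38.3695.
Endpoint term: (f(4) + f(20))/2 = (1.38629 + 2.99573)/2 = 2.19101.
Integral + boundary = 40.5605.
Correction k=1: B_{2}/2! · (f^{(1)}(20) − f^{(1)}(4)) = 1/12 · (0.0500000 − 0.250000) = -0.0166667.

S_1 ≈ 40.5438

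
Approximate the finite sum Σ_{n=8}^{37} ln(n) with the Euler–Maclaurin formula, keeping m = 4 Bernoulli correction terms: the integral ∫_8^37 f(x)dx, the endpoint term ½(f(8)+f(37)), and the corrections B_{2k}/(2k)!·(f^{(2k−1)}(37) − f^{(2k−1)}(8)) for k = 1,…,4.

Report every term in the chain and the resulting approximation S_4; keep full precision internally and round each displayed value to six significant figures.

The integral term ∫_8^37 ln(x) dx = 87.9684.
Endpoint term: (f(8) + f(37))/2 = (2.07944 + 3.61092)/2 = 2.84518.
So far: 90.8136.
Correction k=1: B_{2}/2! · (f^{(1)}(37) − f^{(1)}(8)) = 1/12 · (0.0270270 − 0.125000) = -0.00816441.
Partial sum through k=1: 90.8054.
Correction k=2: B_{4}/4! · (f^{(3)}(37) − f^{(3)}(8)) = −1/720 · (3.94843e-05 − 0.00390625) = 5.37051e-06.
Partial sum through k=2: 90.8055.
Correction k=3: B_{6}/6! · (f^{(5)}(37) − f^{(5)}(8)) = 1/30240 · (3.46101e-07 − 0.000732422) = -2.42089e-08.
Partial sum through k=3: 90.8055.
Correction k=4: B_{8}/8! · (f^{(7)}(37) − f^{(7)}(8)) = −1/1209600 · (7.58439e-09 − 0.000343323) = 2.83825e-10.

S_4 ≈ 90.8055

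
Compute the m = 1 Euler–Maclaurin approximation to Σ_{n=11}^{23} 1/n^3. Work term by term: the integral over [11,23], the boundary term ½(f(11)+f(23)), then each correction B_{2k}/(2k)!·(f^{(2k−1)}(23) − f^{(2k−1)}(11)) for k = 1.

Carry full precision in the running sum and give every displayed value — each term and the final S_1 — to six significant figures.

S_1 ≈ 0.00361999

∫_11^23 1/x^3 dx evaluates to 0.00318705.
Endpoint term: (f(11) + f(23))/2 = (0.000751315 + 8.21895e-05)/2 = 0.000416752.
Running total after boundary: 0.00360380.
k=1: B_{2}/(2)! × [f^{(1)}(23) − f^{(1)}(11)] = 1/12 × (-1.07204e-05 − (-0.000204904)) = 1.61820e-05.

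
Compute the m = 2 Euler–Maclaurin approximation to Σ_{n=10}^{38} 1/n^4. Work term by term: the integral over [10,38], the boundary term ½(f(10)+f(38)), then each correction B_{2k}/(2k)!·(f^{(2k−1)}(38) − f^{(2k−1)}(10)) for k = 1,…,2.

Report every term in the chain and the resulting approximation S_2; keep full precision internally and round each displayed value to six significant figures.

Integral: ∫_10^38 1/x^4 dx = 0.000327259.
½[f(10) + f(38)] = ½[0.000100000 + 4.79585e-07] = 5.02398e-05.
So far: 0.000377498.
Correction k=1: B_{2}/2! · (f^{(1)}(38) − f^{(1)}(10)) = 1/12 · (-5.04826e-08 − (-4.00000e-05)) = 3.32913e-06.
Partial sum through k=1: 0.000380828.
Correction k=2: B_{4}/4! · (f^{(3)}(38) − f^{(3)}(10)) = −1/720 · (-1.04881e-09 − (-1.20000e-05)) = -1.66652e-08.

S_2 ≈ 0.000380811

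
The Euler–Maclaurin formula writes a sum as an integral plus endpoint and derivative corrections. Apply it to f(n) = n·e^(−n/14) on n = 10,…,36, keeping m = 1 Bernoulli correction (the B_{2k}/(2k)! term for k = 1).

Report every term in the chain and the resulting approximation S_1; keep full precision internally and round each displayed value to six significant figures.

S_1 ≈ 114.789

Integral: ∫_10^36 x·e^(−x/14) dx = 110.988.
Boundary: ½(f(10) + f(36)) = ½(4.89542 + 2.75135) = 3.82338.
So far: 114.811.
k=1: B_{2}/(2)! × [f^{(1)}(36) − f^{(1)}(10)] = 1/12 × (-0.120098 − 0.139869) = -0.0216640.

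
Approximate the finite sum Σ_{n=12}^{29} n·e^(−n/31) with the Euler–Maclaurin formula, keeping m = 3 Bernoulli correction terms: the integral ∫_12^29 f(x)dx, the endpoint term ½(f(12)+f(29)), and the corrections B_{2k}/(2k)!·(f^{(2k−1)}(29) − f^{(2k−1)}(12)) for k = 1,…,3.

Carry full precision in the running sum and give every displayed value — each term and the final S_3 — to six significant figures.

The integral term ∫_12^29 x·e^(−x/31) dx = 175.284.
½[f(12) + f(29)] = ½[8.14830 + 11.3795] = 9.76389.
So far: 185.048.
k=1: B_{2}/(2)! × [f^{(1)}(29) − f^{(1)}(12)] = 1/12 × (0.0253159 − 0.416177) = -0.0325717.
After k=1: 185.016.
k=2: B_{4}/(4)! × [f^{(3)}(29) − f^{(3)}(12)] = −1/720 × (0.000842984 − 0.00184623) = 1.39340e-06.
After k=2: 185.016.
k=3: B_{6}/(6)! × [f^{(5)}(29) − f^{(5)}(12)] = 1/30240 × (1.72698e-06 − 3.39167e-06) = -5.50494e-11.

S_3 ≈ 185.016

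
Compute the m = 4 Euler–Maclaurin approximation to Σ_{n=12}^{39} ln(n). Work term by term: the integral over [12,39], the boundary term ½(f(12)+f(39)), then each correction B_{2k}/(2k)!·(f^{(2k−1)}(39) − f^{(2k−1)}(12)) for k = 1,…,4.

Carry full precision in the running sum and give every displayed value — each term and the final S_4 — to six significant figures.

S_4 ≈ 89.1295

Integral: ∫_12^39 ln(x) dx = 86.0600.
Endpoint term: (f(12) + f(39))/2 = (2.48491 + 3.66356)/2 = 3.07423.
Integral + boundary = 89.1343.
Order-1 term: 1/12 · (0.0256410 − 0.0833333) = -0.00480769.
Partial sum through k=1: 89.1295.
Order-2 term: −1/720 · (3.37160e-05 − 0.00115741) = 1.56068e-06.
Partial sum through k=2: 89.1295.
Order-3 term: 1/30240 · (2.66004e-07 − 9.64506e-05) = -3.18071e-09.
Partial sum through k=3: 89.1295.
Order-4 term: −1/1209600 · (5.24663e-09 − 2.00939e-05) = 1.66077e-11.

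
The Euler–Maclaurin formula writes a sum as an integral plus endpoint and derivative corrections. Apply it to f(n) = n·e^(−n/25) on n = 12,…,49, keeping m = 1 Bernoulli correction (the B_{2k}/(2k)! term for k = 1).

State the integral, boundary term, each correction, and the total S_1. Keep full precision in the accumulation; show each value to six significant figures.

∫_12^49 x·e^(−x/25) dx evaluates to 311.787.
Boundary: ½(f(12) + f(49)) = ½(7.42540 + 6.90206) = 7.16373.
Integral + boundary = 318.950.
Order-1 term: 1/12 · (-0.135224 − 0.321767) = -0.0380826.

S_1 ≈ 318.912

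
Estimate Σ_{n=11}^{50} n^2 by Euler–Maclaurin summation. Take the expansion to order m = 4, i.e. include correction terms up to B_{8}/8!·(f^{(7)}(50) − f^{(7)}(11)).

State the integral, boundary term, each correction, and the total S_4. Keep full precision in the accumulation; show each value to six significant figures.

S_4 ≈ 42540.0

Integral: ∫_11^50 x^2 dx = 41223.0.
½[f(11) + f(50)] = ½[121.000 + 2500.00] = 1310.50.
Running total after boundary: 42533.5.
Correction k=1: B_{2}/2! · (f^{(1)}(50) − f^{(1)}(11)) = 1/12 · (100.000 − 22.0000) = 6.50000.
Running total after k=1: 42540.0.
Correction k=2: B_{4}/4! · (f^{(3)}(50) − f^{(3)}(11)) = −1/720 · (0.00000 − 0.00000) = 0.00000.
Running total after k=2: 42540.0.
Correction k=3: B_{6}/6! · (f^{(5)}(50) − f^{(5)}(11)) = 1/30240 · (0.00000 − 0.00000) = 0.00000.
Running total after k=3: 42540.0.
Correction k=4: B_{8}/8! · (f^{(7)}(50) − f^{(7)}(11)) = −1/1209600 · (0.00000 − 0.00000) = 0.00000.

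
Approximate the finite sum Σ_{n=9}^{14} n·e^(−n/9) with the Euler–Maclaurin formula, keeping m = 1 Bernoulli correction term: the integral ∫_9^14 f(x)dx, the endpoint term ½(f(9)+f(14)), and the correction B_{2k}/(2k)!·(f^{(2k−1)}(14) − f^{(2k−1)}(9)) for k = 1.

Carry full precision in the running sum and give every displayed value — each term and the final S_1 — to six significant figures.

Integral: ∫_9^14 x·e^(−x/9) dx = 15.9045.
Endpoint term: (f(9) + f(14))/2 = (3.31091 + 2.95501)/2 = 3.13296.
Running total after boundary: 19.0375.
Order-1 term: 1/12 · (-0.117262 − 0.00000) = -0.00977186.

S_1 ≈ 19.0277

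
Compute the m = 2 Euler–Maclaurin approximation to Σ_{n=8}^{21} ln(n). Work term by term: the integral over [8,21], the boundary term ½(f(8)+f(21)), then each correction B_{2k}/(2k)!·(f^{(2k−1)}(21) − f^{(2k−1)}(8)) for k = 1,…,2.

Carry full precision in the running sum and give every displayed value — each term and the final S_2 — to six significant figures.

S_2 ≈ 36.8550

The integral term ∫_8^21 ln(x) dx = 34.2994.
Endpoint term: (f(8) + f(21))/2 = (2.07944 + 3.04452)/2 = 2.56198.
Running total after boundary: 36.8614.
Correction k=1: B_{2}/2! · (f^{(1)}(21) − f^{(1)}(8)) = 1/12 · (0.0476190 − 0.125000) = -0.00644841.
After k=1: 36.8550.
Correction k=2: B_{4}/4! · (f^{(3)}(21) − f^{(3)}(8)) = −1/720 · (0.000215959 − 0.00390625) = 5.12540e-06.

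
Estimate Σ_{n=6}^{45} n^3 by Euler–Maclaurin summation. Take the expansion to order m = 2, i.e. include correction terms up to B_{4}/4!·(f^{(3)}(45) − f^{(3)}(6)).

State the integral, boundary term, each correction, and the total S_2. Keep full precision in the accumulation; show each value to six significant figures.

S_2 ≈ 1.07100e+06

∫_6^45 x^3 dx evaluates to 1.02483e+06.
½[f(6) + f(45)] = ½[216.000 + 91125.0] = 45670.5.
Integral + boundary = 1.07050e+06.
Correction k=1: B_{2}/2! · (f^{(1)}(45) − f^{(1)}(6)) = 1/12 · (6075.00 − 108.000) = 497.250.
After k=1: 1.07100e+06.
Correction k=2: B_{4}/4! · (f^{(3)}(45) − f^{(3)}(6)) = −1/720 · (6.00000 − 6.00000) = 0.00000.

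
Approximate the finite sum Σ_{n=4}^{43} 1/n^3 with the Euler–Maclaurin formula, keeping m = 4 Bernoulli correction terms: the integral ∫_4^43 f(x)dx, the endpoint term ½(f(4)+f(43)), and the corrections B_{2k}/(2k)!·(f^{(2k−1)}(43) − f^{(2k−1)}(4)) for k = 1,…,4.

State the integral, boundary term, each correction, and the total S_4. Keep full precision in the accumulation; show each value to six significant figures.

S_4 ≈ 0.0397556

∫_4^43 1/x^3 dx evaluates to 0.0309796.
Endpoint term: (f(4) + f(43))/2 = (0.0156250 + 1.25775e-05)/2 = 0.00781879.
Running total after boundary: 0.0387984.
Order-1 term: 1/12 · (-8.77501e-07 − (-0.0117188)) = 0.000976489.
Partial sum through k=1: 0.0397749.
Order-2 term: −1/720 · (-9.49162e-09 − (-0.0146484)) = -2.03450e-05.
Partial sum through k=2: 0.0397545.
Order-3 term: 1/30240 · (-2.15602e-10 − (-0.0384521)) = 1.27157e-06.
Partial sum through k=3: 0.0397558.
Order-4 term: −1/1209600 · (-8.39554e-12 − (-0.173035)) = -1.43051e-07.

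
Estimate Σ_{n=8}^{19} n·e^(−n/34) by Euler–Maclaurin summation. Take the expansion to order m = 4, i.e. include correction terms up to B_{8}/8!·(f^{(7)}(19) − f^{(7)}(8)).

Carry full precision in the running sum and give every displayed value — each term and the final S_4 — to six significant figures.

S_4 ≈ 106.638

∫_8^19 x·e^(−x/34) dx evaluates to 98.0728.
Endpoint term: (f(8) + f(19))/2 = (6.32271 + 10.8657)/2 = 8.59423.
Running total after boundary: 106.667.
Order-1 term: 1/12 · (0.252301 − 0.604376) = -0.0293396.
After k=1: 106.638.
Order-2 term: −1/720 · (0.00120767 − 0.00189018) = 9.47940e-07.
After k=2: 106.638.
Order-3 term: 1/30240 · (1.90059e-06 − 2.81795e-06) = -3.03360e-11.
After k=3: 106.638.
Order-4 term: −1/1209600 · (2.38450e-09 − 3.46090e-09) = 8.89875e-16.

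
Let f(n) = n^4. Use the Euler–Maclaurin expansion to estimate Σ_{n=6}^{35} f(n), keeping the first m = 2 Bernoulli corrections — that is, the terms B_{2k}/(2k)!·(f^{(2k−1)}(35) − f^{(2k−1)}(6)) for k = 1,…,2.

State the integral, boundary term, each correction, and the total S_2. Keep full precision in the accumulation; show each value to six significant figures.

∫_6^35 x^4 dx evaluates to 1.05028e+07.
½[f(6) + f(35)] = ½[1296.00 + 1.50062e+06] = 750960.
Running total after boundary: 1.12538e+07.
Order-1 term: 1/12 · (171500 − 864.000) = 14219.7.
After k=1: 1.12680e+07.
Order-2 term: −1/720 · (840.000 − 144.000) = -0.966667.

S_2 ≈ 1.12680e+07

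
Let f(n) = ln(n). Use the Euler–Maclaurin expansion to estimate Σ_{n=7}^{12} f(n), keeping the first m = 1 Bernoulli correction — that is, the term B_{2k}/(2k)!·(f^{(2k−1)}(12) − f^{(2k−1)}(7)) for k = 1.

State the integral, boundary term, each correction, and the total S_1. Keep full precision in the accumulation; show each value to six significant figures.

Integral: ∫_7^12 ln(x) dx = 11.1975.
Endpoint term: (f(7) + f(12))/2 = (1.94591 + 2.48491)/2 = 2.21541.
So far: 13.4129.
Order-1 term: 1/12 · (0.0833333 − 0.142857) = -0.00496032.

S_1 ≈ 13.4080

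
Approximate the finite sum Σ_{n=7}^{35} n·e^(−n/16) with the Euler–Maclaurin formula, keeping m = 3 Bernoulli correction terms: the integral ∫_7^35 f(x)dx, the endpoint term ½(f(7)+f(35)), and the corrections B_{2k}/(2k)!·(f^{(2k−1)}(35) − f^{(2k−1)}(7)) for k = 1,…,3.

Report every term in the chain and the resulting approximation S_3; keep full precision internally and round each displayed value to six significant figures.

∫_7^35 x·e^(−x/16) dx evaluates to 146.046.
Endpoint term: (f(7) + f(35))/2 = (4.51954 + 3.92689)/2 = 4.22322.
Integral + boundary = 150.269.
Order-1 term: 1/12 · (-0.133234 − 0.363177) = -0.0413676.
After k=1: 150.228.
Order-2 term: −1/720 · (0.000356094 − 0.00646279) = 8.48152e-06.
After k=2: 150.228.
Order-3 term: 1/30240 · (4.81497e-06 − 4.49489e-05) = -1.32718e-09.

S_3 ≈ 150.228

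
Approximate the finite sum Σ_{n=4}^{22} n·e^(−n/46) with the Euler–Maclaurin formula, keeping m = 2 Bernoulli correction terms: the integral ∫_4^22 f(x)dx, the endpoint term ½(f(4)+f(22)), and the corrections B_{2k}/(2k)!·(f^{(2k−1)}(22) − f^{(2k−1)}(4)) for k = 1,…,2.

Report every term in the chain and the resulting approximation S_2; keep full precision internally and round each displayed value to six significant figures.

The integral term ∫_4^22 x·e^(−x/46) dx = 169.525.
Boundary: ½(f(4) + f(22)) = ½(3.66687 + 13.6369) = 8.65190.
Running total after boundary: 178.177.
k=1: B_{2}/(2)! × [f^{(1)}(22) − f^{(1)}(4)] = 1/12 × (0.323405 − 0.837002) = -0.0427997.
Partial sum through k=1: 178.135.
k=2: B_{4}/(4)! × [f^{(3)}(22) − f^{(3)}(4)] = −1/720 × (0.000738718 − 0.00126202) = 7.26810e-07.

S_2 ≈ 178.135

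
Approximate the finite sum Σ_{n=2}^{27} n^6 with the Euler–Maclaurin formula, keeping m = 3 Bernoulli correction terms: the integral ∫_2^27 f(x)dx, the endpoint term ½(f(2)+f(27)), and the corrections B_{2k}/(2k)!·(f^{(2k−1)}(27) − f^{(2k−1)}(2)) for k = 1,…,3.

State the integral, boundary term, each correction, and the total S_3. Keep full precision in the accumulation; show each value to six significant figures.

∫_2^27 x^6 dx evaluates to 1.49434e+09.
½[f(2) + f(27)] = ½[64.0000 + 3.87420e+08] = 1.93710e+08.
Running total after boundary: 1.68805e+09.
Correction k=1: B_{2}/2! · (f^{(1)}(27) − f^{(1)}(2)) = 1/12 · (8.60934e+07 − 192.000) = 7.17444e+06.
After k=1: 1.69522e+09.
Correction k=2: B_{4}/4! · (f^{(3)}(27) − f^{(3)}(2)) = −1/720 · (2.36196e+06 − 960.000) = -3279.17.
After k=2: 1.69522e+09.
Correction k=3: B_{6}/6! · (f^{(5)}(27) − f^{(5)}(2)) = 1/30240 · (19440.0 − 1440.00) = 0.595238.

S_3 ≈ 1.69522e+09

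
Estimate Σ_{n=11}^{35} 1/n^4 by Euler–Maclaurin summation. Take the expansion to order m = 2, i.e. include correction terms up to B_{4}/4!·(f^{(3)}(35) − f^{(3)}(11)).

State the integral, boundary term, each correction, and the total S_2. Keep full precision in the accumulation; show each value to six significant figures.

S_2 ≈ 0.000279202

The integral term ∫_11^35 1/x^4 dx = 0.000242664.
½[f(11) + f(35)] = ½[6.83013e-05 + 6.66389e-07] = 3.44839e-05.
So far: 0.000277148.
Correction k=1: B_{2}/2! · (f^{(1)}(35) − f^{(1)}(11)) = 1/12 · (-7.61587e-08 − (-2.48369e-05)) = 2.06339e-06.
Running total after k=1: 0.000279211.
Correction k=2: B_{4}/4! · (f^{(3)}(35) − f^{(3)}(11)) = −1/720 · (-1.86511e-09 − (-6.15790e-06)) = -8.55004e-09.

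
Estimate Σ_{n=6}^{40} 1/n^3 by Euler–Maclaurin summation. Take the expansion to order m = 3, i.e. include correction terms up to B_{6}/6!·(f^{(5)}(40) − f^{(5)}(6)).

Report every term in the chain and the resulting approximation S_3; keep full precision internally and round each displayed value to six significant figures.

∫_6^40 1/x^3 dx evaluates to 0.0135764.
Endpoint term: (f(6) + f(40))/2 = (0.00462963 + 1.56250e-05)/2 = 0.00232263.
Running total after boundary: 0.0158990.
k=1: B_{2}/(2)! × [f^{(1)}(40) − f^{(1)}(6)] = 1/12 × (-1.17187e-06 − (-0.00231481)) = 0.000192804.
After k=1: 0.0160918.
k=2: B_{4}/(4)! × [f^{(3)}(40) − f^{(3)}(6)] = −1/720 × (-1.46484e-08 − (-0.00128601)) = -1.78610e-06.
After k=2: 0.0160900.
k=3: B_{6}/(6)! × [f^{(5)}(40) − f^{(5)}(6)] = 1/30240 × (-3.84521e-10 − (-0.00150034)) = 4.96145e-08.

S_3 ≈ 0.0160901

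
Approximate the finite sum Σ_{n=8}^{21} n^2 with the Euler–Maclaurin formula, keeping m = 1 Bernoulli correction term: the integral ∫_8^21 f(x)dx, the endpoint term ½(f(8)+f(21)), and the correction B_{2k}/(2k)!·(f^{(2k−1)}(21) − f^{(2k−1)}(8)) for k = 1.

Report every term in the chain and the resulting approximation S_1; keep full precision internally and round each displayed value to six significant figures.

Integral: ∫_8^21 x^2 dx = 2916.33.
Boundary: ½(f(8) + f(21)) = ½(64.0000 + 441.000) = 252.500.
Running total after boundary: 3168.83.
Correction k=1: B_{2}/2! · (f^{(1)}(21) − f^{(1)}(8)) = 1/12 · (42.0000 − 16.0000) = 2.16667.

S_1 ≈ 3171.00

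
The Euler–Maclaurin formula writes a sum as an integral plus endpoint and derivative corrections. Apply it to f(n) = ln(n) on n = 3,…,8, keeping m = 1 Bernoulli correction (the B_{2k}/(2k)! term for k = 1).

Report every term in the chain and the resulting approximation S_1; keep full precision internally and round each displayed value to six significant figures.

The integral term ∫_3^8 ln(x) dx = 8.33970.
Boundary: ½(f(3) + f(8)) = ½(1.09861 + 2.07944) = 1.58903.
Integral + boundary = 9.92872.
Order-1 term: 1/12 · (0.125000 − 0.333333) = -0.0173611.

S_1 ≈ 9.91136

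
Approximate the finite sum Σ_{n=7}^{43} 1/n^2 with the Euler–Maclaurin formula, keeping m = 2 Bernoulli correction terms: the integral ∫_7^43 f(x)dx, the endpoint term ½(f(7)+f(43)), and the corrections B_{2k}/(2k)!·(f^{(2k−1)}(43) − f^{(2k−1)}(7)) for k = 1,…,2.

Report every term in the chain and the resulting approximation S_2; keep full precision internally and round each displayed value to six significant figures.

The integral term ∫_7^43 1/x^2 dx = 0.119601.
Endpoint term: (f(7) + f(43))/2 = (0.0204082 + 0.000540833)/2 = 0.0104745.
Running total after boundary: 0.130076.
Correction k=1: B_{2}/2! · (f^{(1)}(43) − f^{(1)}(7)) = 1/12 · (-2.51550e-05 − (-0.00583090)) = 0.000483812.
Running total after k=1: 0.130560.
Correction k=2: B_{4}/4! · (f^{(3)}(43) − f^{(3)}(7)) = −1/720 · (-1.63256e-07 − (-0.00142798)) = -1.98307e-06.

S_2 ≈ 0.130558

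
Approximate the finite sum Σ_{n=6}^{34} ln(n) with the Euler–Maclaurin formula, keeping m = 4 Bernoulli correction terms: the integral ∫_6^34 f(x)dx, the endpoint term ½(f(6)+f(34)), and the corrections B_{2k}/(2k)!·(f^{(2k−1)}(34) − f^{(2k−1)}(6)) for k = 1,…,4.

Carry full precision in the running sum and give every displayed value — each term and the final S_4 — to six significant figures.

S_4 ≈ 83.7933

The integral term ∫_6^34 ln(x) dx = 81.1457.
Endpoint term: (f(6) + f(34))/2 = (1.79176 + 3.52636)/2 = 2.65906.
Running total after boundary: 83.8048.
Correction k=1: B_{2}/2! · (f^{(1)}(34) − f^{(1)}(6)) = 1/12 · (0.0294118 − 0.166667) = -0.0114379.
After k=1: 83.7933.
Correction k=2: B_{4}/4! · (f^{(3)}(34) − f^{(3)}(6)) = −1/720 · (5.08854e-05 − 0.00925926) = 1.27894e-05.
After k=2: 83.7933.
Correction k=3: B_{6}/6! · (f^{(5)}(34) − f^{(5)}(6)) = 1/30240 · (5.28222e-07 − 0.00308642) = -1.02047e-07.
After k=3: 83.7933.
Correction k=4: B_{8}/8! · (f^{(7)}(34) − f^{(7)}(6)) = −1/1209600 · (1.37082e-08 − 0.00257202) = 2.12633e-09.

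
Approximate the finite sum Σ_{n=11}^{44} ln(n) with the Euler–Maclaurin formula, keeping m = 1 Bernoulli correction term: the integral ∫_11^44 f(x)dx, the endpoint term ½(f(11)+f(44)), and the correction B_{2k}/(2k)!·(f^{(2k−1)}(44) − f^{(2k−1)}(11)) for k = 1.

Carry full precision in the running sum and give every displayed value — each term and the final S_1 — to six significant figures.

Integral: ∫_11^44 ln(x) dx = 107.127.
Endpoint term: (f(11) + f(44))/2 = (2.39790 + 3.78419)/2 = 3.09104.
So far: 110.219.
k=1: B_{2}/(2)! × [f^{(1)}(44) − f^{(1)}(11)] = 1/12 × (0.0227273 − 0.0909091) = -0.00568182.

S_1 ≈ 110.213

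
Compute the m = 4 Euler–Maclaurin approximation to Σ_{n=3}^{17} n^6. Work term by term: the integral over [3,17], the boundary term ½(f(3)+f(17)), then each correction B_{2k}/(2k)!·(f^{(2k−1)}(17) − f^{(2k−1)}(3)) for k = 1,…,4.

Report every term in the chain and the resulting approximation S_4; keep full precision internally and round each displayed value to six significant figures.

The integral term ∫_3^17 x^6 dx = 5.86195e+07.
½[f(3) + f(17)] = ½[729.000 + 2.41376e+07] = 1.20691e+07.
So far: 7.06886e+07.
Correction k=1: B_{2}/2! · (f^{(1)}(17) − f^{(1)}(3)) = 1/12 · (8.51914e+06 − 1458.00) = 709807.
Running total after k=1: 7.13985e+07.
Correction k=2: B_{4}/4! · (f^{(3)}(17) − f^{(3)}(3)) = −1/720 · (589560 − 3240.00) = -814.333.
Running total after k=2: 7.13976e+07.
Correction k=3: B_{6}/6! · (f^{(5)}(17) − f^{(5)}(3)) = 1/30240 · (12240.0 − 2160.00) = 0.333333.
Running total after k=3: 7.13976e+07.
Correction k=4: B_{8}/8! · (f^{(7)}(17) − f^{(7)}(3)) = −1/1209600 · (0.00000 − 0.00000) = 0.00000.

S_4 ≈ 7.13976e+07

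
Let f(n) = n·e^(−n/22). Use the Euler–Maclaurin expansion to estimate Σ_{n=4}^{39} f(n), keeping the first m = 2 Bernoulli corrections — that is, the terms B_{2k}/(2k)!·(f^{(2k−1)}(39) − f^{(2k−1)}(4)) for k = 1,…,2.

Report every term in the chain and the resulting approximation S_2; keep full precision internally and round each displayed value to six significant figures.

The integral term ∫_4^39 x·e^(−x/22) dx = 248.942.
½[f(4) + f(39)] = ½[3.33501 + 6.62489] = 4.97995.
Integral + boundary = 253.922.
k=1: B_{2}/(2)! × [f^{(1)}(39) − f^{(1)}(4)] = 1/12 × (-0.131262 − 0.682161) = -0.0677853.
Running total after k=1: 253.855.
k=2: B_{4}/(4)! × [f^{(3)}(39) − f^{(3)}(4)] = −1/720 × (0.000430735 − 0.00485468) = 6.14437e-06.

S_2 ≈ 253.855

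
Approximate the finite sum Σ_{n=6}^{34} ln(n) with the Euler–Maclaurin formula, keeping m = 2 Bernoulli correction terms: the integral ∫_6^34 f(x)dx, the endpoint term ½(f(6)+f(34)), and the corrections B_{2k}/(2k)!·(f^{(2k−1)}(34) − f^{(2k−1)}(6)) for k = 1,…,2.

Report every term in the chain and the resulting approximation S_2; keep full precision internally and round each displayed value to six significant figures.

S_2 ≈ 83.7933

The integral term ∫_6^34 ln(x) dx = 81.1457.
Endpoint term: (f(6) + f(34))/2 = (1.79176 + 3.52636)/2 = 2.65906.
So far: 83.8048.
Order-1 term: 1/12 · (0.0294118 − 0.166667) = -0.0114379.
Partial sum through k=1: 83.7933.
Order-2 term: −1/720 · (5.08854e-05 − 0.00925926) = 1.27894e-05.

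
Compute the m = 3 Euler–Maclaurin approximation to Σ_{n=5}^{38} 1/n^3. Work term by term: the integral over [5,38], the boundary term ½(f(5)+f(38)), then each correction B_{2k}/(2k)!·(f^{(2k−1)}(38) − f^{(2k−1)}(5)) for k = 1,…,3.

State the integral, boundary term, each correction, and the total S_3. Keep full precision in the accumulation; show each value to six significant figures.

∫_5^38 1/x^3 dx evaluates to 0.0196537.
Boundary: ½(f(5) + f(38)) = ½(0.00800000 + 1.82242e-05) = 0.00400911.
So far: 0.0236629.
Correction k=1: B_{2}/2! · (f^{(1)}(38) − f^{(1)}(5)) = 1/12 · (-1.43876e-06 − (-0.00480000)) = 0.000399880.
Partial sum through k=1: 0.0240627.
Correction k=2: B_{4}/4! · (f^{(3)}(38) − f^{(3)}(5)) = −1/720 · (-1.99274e-08 − (-0.00384000)) = -5.33331e-06.
Partial sum through k=2: 0.0240574.
Correction k=3: B_{6}/6! · (f^{(5)}(38) − f^{(5)}(5)) = 1/30240 · (-5.79605e-10 − (-0.00645120)) = 2.13333e-07.

S_3 ≈ 0.0240576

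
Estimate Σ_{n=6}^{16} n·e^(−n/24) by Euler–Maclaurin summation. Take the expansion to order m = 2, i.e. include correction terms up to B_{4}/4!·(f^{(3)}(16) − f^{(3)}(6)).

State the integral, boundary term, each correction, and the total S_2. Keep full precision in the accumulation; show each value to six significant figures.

S_2 ≈ 74.2655

The integral term ∫_6^16 x·e^(−x/24) dx = 67.8561.
Endpoint term: (f(6) + f(16))/2 = (4.67280 + 8.21467)/2 = 6.44374.
Running total after boundary: 74.2999.
k=1: B_{2}/(2)! × [f^{(1)}(16) − f^{(1)}(6)] = 1/12 × (0.171139 − 0.584101) = -0.0344135.
Running total after k=1: 74.2655.
k=2: B_{4}/(4)! × [f^{(3)}(16) − f^{(3)}(6)] = −1/720 × (0.00207981 − 0.00371823) = 2.27558e-06.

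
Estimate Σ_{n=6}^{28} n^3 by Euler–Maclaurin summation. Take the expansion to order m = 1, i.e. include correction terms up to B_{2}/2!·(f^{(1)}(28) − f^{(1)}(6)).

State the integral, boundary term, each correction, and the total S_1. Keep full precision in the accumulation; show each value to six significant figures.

S_1 ≈ 164611

The integral term ∫_6^28 x^3 dx = 153340.
Boundary: ½(f(6) + f(28)) = ½(216.000 + 21952.0) = 11084.0.
Integral + boundary = 164424.
Order-1 term: 1/12 · (2352.00 − 108.000) = 187.000.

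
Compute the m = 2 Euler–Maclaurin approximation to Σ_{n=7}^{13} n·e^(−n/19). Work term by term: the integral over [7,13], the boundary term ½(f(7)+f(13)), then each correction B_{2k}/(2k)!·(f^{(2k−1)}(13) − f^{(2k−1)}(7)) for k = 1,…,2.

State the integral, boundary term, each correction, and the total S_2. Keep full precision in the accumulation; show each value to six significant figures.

S_2 ≈ 40.7105

∫_7^13 x·e^(−x/19) dx evaluates to 35.0330.
½[f(7) + f(13)] = ½[4.84278 + 6.55835] = 5.70056.
Running total after boundary: 40.7336.
Order-1 term: 1/12 · (0.159312 − 0.436943) = -0.0231359.
Partial sum through k=1: 40.7105.
Order-2 term: −1/720 · (0.00323626 − 0.00504320) = 2.50964e-06.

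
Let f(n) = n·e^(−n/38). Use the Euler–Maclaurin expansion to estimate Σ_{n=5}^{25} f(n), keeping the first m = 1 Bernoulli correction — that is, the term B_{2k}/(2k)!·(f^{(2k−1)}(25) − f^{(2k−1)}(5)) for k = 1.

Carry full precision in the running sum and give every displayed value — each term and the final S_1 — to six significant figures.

S_1 ≈ 201.212

Integral: ∫_5^25 x·e^(−x/38) dx = 192.594.
½[f(5) + f(25)] = ½[4.38355 + 12.9485] = 8.66603.
Integral + boundary = 201.260.
Correction k=1: B_{2}/2! · (f^{(1)}(25) − f^{(1)}(5)) = 1/12 · (0.177190 − 0.761353) = -0.0486803.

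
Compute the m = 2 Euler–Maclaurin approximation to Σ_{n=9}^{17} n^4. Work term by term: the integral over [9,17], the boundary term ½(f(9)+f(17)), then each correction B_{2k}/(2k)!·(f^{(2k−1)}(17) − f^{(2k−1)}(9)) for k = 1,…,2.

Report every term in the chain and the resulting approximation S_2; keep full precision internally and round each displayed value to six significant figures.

The integral term ∫_9^17 x^4 dx = 272162.
½[f(9) + f(17)] = ½[6561.00 + 83521.0] = 45041.0.
So far: 317203.
Correction k=1: B_{2}/2! · (f^{(1)}(17) − f^{(1)}(9)) = 1/12 · (19652.0 − 2916.00) = 1394.67.
After k=1: 318597.
Correction k=2: B_{4}/4! · (f^{(3)}(17) − f^{(3)}(9)) = −1/720 · (408.000 − 216.000) = -0.266667.

S_2 ≈ 318597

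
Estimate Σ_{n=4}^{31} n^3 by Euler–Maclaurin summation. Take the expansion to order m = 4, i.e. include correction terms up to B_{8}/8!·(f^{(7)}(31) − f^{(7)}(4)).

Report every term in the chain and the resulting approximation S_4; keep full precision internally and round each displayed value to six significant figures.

Integral: ∫_4^31 x^3 dx = 230816.
Boundary: ½(f(4) + f(31)) = ½(64.0000 + 29791.0) = 14927.5.
Running total after boundary: 245744.
Order-1 term: 1/12 · (2883.00 − 48.0000) = 236.250.
Partial sum through k=1: 245980.
Order-2 term: −1/720 · (6.00000 − 6.00000) = 0.00000.
Partial sum through k=2: 245980.
Order-3 term: 1/30240 · (0.00000 − 0.00000) = 0.00000.
Partial sum through k=3: 245980.
Order-4 term: −1/1209600 · (0.00000 − 0.00000) = 0.00000.

S_4 ≈ 245980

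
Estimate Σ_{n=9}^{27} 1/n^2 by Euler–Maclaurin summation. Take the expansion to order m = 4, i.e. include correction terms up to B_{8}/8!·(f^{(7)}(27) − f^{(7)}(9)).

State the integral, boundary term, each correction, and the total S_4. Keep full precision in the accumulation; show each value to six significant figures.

∫_9^27 1/x^2 dx evaluates to 0.0740741.
Boundary: ½(f(9) + f(27)) = ½(0.0123457 + 0.00137174) = 0.00685871.
Running total after boundary: 0.0809328.
Correction k=1: B_{2}/2! · (f^{(1)}(27) − f^{(1)}(9)) = 1/12 · (-0.000101611 − (-0.00274348)) = 0.000220156.
After k=1: 0.0811529.
Correction k=2: B_{4}/4! · (f^{(3)}(27) − f^{(3)}(9)) = −1/720 · (-1.67260e-06 − (-0.000406442)) = -5.62180e-07.
After k=2: 0.0811524.
Correction k=3: B_{6}/6! · (f^{(5)}(27) − f^{(5)}(9)) = 1/30240 · (-6.88313e-08 − (-0.000150534)) = 4.97570e-09.
After k=3: 0.0811524.
Correction k=4: B_{8}/8! · (f^{(7)}(27) − f^{(7)}(9)) = −1/1209600 · (-5.28745e-09 − (-0.000104073)) = -8.60348e-11.

S_4 ≈ 0.0811524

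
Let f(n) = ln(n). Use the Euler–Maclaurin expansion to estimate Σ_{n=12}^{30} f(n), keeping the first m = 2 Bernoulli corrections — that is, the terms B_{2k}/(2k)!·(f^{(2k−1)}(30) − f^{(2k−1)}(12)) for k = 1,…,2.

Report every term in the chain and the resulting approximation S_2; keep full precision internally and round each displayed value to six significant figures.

Integral: ∫_12^30 ln(x) dx = 54.2170.
Boundary: ½(f(12) + f(30)) = ½(2.48491 + 3.40120) = 2.94305.
So far: 57.1601.
Order-1 term: 1/12 · (0.0333333 − 0.0833333) = -0.00416667.
Running total after k=1: 57.1559.
Order-2 term: −1/720 · (7.40741e-05 − 0.00115741) = 1.50463e-06.

S_2 ≈ 57.1559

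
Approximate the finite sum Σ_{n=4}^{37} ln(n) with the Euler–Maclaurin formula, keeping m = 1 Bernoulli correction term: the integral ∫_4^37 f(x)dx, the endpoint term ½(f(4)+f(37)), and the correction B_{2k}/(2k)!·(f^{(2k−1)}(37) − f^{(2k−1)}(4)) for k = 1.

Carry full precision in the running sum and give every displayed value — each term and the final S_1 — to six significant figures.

S_1 ≈ 97.5388

∫_4^37 ln(x) dx evaluates to 95.0588.
Boundary: ½(f(4) + f(37)) = ½(1.38629 + 3.61092) = 2.49861.
Integral + boundary = 97.5574.
Correction k=1: B_{2}/2! · (f^{(1)}(37) − f^{(1)}(4)) = 1/12 · (0.0270270 − 0.250000) = -0.0185811.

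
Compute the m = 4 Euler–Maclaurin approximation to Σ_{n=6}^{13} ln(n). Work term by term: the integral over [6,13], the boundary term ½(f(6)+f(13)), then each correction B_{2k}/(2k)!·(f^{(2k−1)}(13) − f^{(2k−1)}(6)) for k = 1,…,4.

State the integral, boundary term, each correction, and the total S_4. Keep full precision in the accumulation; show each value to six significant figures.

S_4 ≈ 17.7647

The integral term ∫_6^13 ln(x) dx = 15.5938.
Boundary: ½(f(6) + f(13)) = ½(1.79176 + 2.56495) = 2.17835.
So far: 17.7721.
Order-1 term: 1/12 · (0.0769231 − 0.166667) = -0.00747863.
Running total after k=1: 17.7647.
Order-2 term: −1/720 · (0.000910332 − 0.00925926) = 1.15957e-05.
Running total after k=2: 17.7647.
Order-3 term: 1/30240 · (6.46390e-05 − 0.00308642) = -9.99266e-08.
Running total after k=3: 17.7647.
Order-4 term: −1/1209600 · (1.14744e-05 − 0.00257202) = 2.11685e-09.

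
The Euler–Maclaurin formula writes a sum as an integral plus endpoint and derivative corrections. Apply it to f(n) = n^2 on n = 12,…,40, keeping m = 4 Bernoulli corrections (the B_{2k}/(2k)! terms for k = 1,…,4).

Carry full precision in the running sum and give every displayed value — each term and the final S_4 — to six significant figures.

S_4 ≈ 21634.0

Integral: ∫_12^40 x^2 dx = 20757.3.
Boundary: ½(f(12) + f(40)) = ½(144.000 + 1600.00) = 872.000.
So far: 21629.3.
Order-1 term: 1/12 · (80.0000 − 24.0000) = 4.66667.
After k=1: 21634.0.
Order-2 term: −1/720 · (0.00000 − 0.00000) = 0.00000.
After k=2: 21634.0.
Order-3 term: 1/30240 · (0.00000 − 0.00000) = 0.00000.
After k=3: 21634.0.
Order-4 term: −1/1209600 · (0.00000 − 0.00000) = 0.00000.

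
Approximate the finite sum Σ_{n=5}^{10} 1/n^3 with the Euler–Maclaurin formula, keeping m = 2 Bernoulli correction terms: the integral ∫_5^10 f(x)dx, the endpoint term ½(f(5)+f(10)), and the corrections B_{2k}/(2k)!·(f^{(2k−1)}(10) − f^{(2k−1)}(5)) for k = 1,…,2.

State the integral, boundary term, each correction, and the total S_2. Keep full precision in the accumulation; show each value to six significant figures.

Integral: ∫_5^10 1/x^3 dx = 0.0150000.
Endpoint term: (f(5) + f(10))/2 = (0.00800000 + 0.00100000)/2 = 0.00450000.
Integral + boundary = 0.0195000.
k=1: B_{2}/(2)! × [f^{(1)}(10) − f^{(1)}(5)] = 1/12 × (-0.000300000 − (-0.00480000)) = 0.000375000.
After k=1: 0.0198750.
k=2: B_{4}/(4)! × [f^{(3)}(10) − f^{(3)}(5)] = −1/720 × (-6.00000e-05 − (-0.00384000)) = -5.25000e-06.

S_2 ≈ 0.0198697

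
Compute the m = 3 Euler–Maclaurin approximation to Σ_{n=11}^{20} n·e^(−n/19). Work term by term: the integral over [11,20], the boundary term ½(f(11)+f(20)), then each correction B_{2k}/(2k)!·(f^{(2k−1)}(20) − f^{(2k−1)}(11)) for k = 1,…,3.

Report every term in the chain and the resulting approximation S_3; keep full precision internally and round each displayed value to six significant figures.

Integral: ∫_11^20 x·e^(−x/19) dx = 60.8558.
½[f(11) + f(20)] = ½[6.16537 + 6.98036] = 6.57286.
Running total after boundary: 67.4287.
k=1: B_{2}/(2)! × [f^{(1)}(20) − f^{(1)}(11)] = 1/12 × (-0.0183694 − 0.235995) = -0.0211970.
After k=1: 67.4075.
k=2: B_{4}/(4)! × [f^{(3)}(20) − f^{(3)}(11)] = −1/720 × (0.00188273 − 0.00375892) = 2.60582e-06.
After k=2: 67.4075.
k=3: B_{6}/(6)! × [f^{(5)}(20) − f^{(5)}(11)] = 1/30240 × (1.05716e-05 − 1.90142e-05) = -2.79186e-10.

S_3 ≈ 67.4075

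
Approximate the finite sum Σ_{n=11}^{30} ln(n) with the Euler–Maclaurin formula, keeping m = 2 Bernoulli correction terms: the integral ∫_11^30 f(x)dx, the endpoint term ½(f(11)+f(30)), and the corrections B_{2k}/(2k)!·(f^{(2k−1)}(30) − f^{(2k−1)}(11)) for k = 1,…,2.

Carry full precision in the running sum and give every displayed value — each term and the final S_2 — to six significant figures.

S_2 ≈ 59.5538

Integral: ∫_11^30 ln(x) dx = 56.6591.
Endpoint term: (f(11) + f(30))/2 = (2.39790 + 3.40120)/2 = 2.89955.
So far: 59.5586.
k=1: B_{2}/(2)! × [f^{(1)}(30) − f^{(1)}(11)] = 1/12 × (0.0333333 − 0.0909091) = -0.00479798.
After k=1: 59.5538.
k=2: B_{4}/(4)! × [f^{(3)}(30) − f^{(3)}(11)] = −1/720 × (7.40741e-05 − 0.00150263) = 1.98410e-06.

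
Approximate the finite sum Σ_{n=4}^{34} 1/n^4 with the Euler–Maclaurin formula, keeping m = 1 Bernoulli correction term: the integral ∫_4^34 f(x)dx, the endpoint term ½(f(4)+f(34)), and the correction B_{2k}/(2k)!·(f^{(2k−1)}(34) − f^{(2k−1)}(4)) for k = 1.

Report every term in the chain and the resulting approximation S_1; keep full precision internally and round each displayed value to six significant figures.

S_1 ≈ 0.00747887

Integral: ∫_4^34 1/x^4 dx = 0.00519985.
½[f(4) + f(34)] = ½[0.00390625 + 7.48315e-07] = 0.00195350.
Running total after boundary: 0.00715335.
Correction k=1: B_{2}/2! · (f^{(1)}(34) − f^{(1)}(4)) = 1/12 · (-8.80370e-08 − (-0.00390625)) = 0.000325513.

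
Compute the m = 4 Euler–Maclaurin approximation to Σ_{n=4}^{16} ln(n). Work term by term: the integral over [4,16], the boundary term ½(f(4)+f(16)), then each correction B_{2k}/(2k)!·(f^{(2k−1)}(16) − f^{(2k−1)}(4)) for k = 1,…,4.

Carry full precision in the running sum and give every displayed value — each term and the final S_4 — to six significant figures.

∫_4^16 ln(x) dx evaluates to 26.8162.
Boundary: ½(f(4) + f(16)) = ½(1.38629 + 2.77259) = 2.07944.
Integral + boundary = 28.8957.
Correction k=1: B_{2}/2! · (f^{(1)}(16) − f^{(1)}(4)) = 1/12 · (0.0625000 − 0.250000) = -0.0156250.
After k=1: 28.8801.
Correction k=2: B_{4}/4! · (f^{(3)}(16) − f^{(3)}(4)) = −1/720 · (0.000488281 − 0.0312500) = 4.27246e-05.
After k=2: 28.8801.
Correction k=3: B_{6}/6! · (f^{(5)}(16) − f^{(5)}(4)) = 1/30240 · (2.28882e-05 − 0.0234375) = -7.74293e-07.
After k=3: 28.8801.
Correction k=4: B_{8}/8! · (f^{(7)}(16) − f^{(7)}(4)) = −1/1209600 · (2.68221e-06 − 0.0439453) = 3.63282e-08.

S_4 ≈ 28.8801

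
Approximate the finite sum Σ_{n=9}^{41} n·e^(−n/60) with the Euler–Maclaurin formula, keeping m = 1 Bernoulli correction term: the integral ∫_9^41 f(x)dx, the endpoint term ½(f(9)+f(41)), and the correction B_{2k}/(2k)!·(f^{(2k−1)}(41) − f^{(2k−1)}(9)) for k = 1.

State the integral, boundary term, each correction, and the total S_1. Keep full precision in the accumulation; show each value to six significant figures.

S_1 ≈ 517.625

∫_9^41 x·e^(−x/60) dx evaluates to 503.449.
½[f(9) + f(41)] = ½[7.74637 + 20.7022] = 14.2243.
Integral + boundary = 517.673.
Order-1 term: 1/12 · (0.159895 − 0.731602) = -0.0476422.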